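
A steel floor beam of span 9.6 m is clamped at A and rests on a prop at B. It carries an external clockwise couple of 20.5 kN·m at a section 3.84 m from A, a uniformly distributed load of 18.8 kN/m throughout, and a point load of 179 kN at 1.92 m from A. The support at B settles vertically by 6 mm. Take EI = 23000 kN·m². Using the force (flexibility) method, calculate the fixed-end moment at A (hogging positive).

M_A = 469.3 kN·m

Remove the prop at B; the released (primary) structure is a cantilever built in at A.
Downward deflection at the released point B due to the loads:
  clockwise couple 20.5 at a = 3.84: M₀a(2L − a)/(2EI) = 604.6/EI
  UDL 18.8: wL⁴/(8EI) = 19960/EI
  point load 179 at a = 1.92: Pa²(3L − a)/(6EI) = 2956/EI
  δ_0 = 23520/EI
Flexibility coefficient — unit upward force at B: δ_{BB} = L³/(3EI) = 294.9/EI.
With EI = 23000 kN·m²: δ_0 = 1.0226 m and δ_{BB} = 0.012822 m/kN.
Compatibility — the beam at B must follow the support down by 0.006 m: δ_0 − R_B·δ_{BB} = 0.006, so R_B = (1.0226 − 0.006)/0.012822 = 79.29 kN.
Moment equilibrium about A: M_A = Σ(load moments about A) − R_B·L = 1230 − 79.29×9.6 = 469.3 kN·m.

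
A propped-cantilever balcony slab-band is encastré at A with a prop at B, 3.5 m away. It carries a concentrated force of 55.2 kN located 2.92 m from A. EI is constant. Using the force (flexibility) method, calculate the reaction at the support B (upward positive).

Take the reaction at B as the redundant and release it; the primary structure is a cantilever fixed at A.
Primary-structure tip deflection at B by superposition:
  point load 55.2 at a = 2.92: Pa²(3L − a)/(6EI) = 594.6/EI
Flexibility coefficient — unit upward force at B: δ_{BB} = L³/(3EI) = 14.29/EI.
The prop prevents deflection at B: R_B = δ_0/δ_{BB} = 594.6/14.29 = 41.6 kN.

R_B = 41.6 kN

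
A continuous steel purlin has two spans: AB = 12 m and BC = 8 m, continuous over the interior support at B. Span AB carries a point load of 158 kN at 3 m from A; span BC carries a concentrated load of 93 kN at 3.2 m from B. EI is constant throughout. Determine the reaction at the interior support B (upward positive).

R_B = 135 kN

Release continuity at B by inserting a hinge; the redundant is the internal moment M_B. The primary structure is two simply-supported spans AB and BC.
Rotations at B on the released spans (each span's end-slope, ×1/EI):
  span AB: point load 158 at a = 3: Pab(L + a)/(6LEI) = 888.8/EI
  span BC: point load 93 at a = 3.2: Pab(L + b)/(6LEI) = 380.9/EI
  relative rotation θ_0 = (888.8 + 380.9)/EI = 1270/EI
A unit hogging moment at B produces rotation L₁/(3EI) + L₂/(3EI) = 6.667/EI.
Compatibility: M_B·(L₁+L₂)/(3EI) = θ_0, giving M_B = 190.5 kN·m (hogging).
Span AB, ΣM about A with M_B applied at B: R_B^{AB}·12 = 474 + 190.5, so R_B^{AB} = 55.37 kN and R_A = 158 − 55.37 = 102.6 kN.
Span BC, ΣM about C: R_B^{BC}·8 = 446.4 + 190.5, so R_B^{BC} = 79.61 kN and R_C = 93 − 79.61 = 13.39 kN.
R_B = 55.37 + 79.61 = 135 kN.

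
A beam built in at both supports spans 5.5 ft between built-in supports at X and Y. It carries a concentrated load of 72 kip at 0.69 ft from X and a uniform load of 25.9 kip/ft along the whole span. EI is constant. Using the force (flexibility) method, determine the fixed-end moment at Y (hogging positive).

Take the two fixed-end moments M_X, M_Y as redundants; the released structure is the simple span XY.
On the primary (simply-supported) span, the end slopes from the loading are:
  at X: point load 72 at a = 0.69: Pab(L + b)/(6LEI) = 74.66/EI
  at Y: point load 72 at a = 0.69: Pab(L + a)/(6LEI) = 44.82/EI
  at X: UDL 25.9: wL³/(24EI) = 179.5/EI
  at Y: UDL 25.9: wL³/(24EI) = 179.5/EI
  θ_X0 = 254.2/EI,  θ_Y0 = 224.4/EI
Flexibility coefficients: a unit moment at one end gives L/(3EI) there and L/(6EI) at the far end, so f₁₁ = f₂₂ = 1.833/EI and f₁₂ = f₂₁ = 0.9167/EI.
Compatibility — zero rotation at each built-in end:
  1.833 M_X + 0.9167 M_Y = 254.2
  0.9167 M_X + 1.833 M_Y = 224.4
Solving the pair gives M_X = 103.3 kip·ft and M_Y = 70.74 kip·ft (hogging).

M_Y = 70.74 kip·ft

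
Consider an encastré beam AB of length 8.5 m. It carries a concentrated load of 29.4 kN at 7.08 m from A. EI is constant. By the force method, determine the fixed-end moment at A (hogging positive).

M_A = 5.809 kN·m

Release both end moments; the primary structure is a simply-supported span AB with redundants M_A and M_B.
On the primary (simply-supported) span, the end slopes from the loading are:
  at A: point load 29.4 at a = 7.08: Pab(L + b)/(6LEI) = 57.49/EI
  at B: point load 29.4 at a = 7.08: Pab(L + a)/(6LEI) = 90.3/EI
  θ_A0 = 57.49/EI,  θ_B0 = 90.3/EI
Flexibility coefficients: a unit moment at one end gives L/(3EI) there and L/(6EI) at the far end, so f₁₁ = f₂₂ = 2.833/EI and f₁₂ = f₂₁ = 1.417/EI.
Compatibility — zero rotation at each built-in end:
  2.833 M_A + 1.417 M_B = 57.49
  1.417 M_A + 2.833 M_B = 90.3
Solving the pair gives M_A = 5.809 kN·m and M_B = 28.96 kN·m (hogging).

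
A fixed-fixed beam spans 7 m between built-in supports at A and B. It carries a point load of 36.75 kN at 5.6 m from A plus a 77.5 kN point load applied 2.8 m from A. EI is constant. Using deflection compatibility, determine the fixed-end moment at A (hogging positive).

Release both end moments; the primary structure is a simply-supported span AB with redundants M_A and M_B.
Simple-span end rotations at A and B under the given loads:
  at A: point load 36.75 at a = 5.6: Pab(L + b)/(6LEI) = 57.62/EI
  at B: point load 36.75 at a = 5.6: Pab(L + a)/(6LEI) = 86.44/EI
  at A: point load 77.5 at a = 2.8: Pab(L + b)/(6LEI) = 243/EI
  at B: point load 77.5 at a = 2.8: Pab(L + a)/(6LEI) = 212.7/EI
  θ_A0 = 300.7/EI,  θ_B0 = 299.1/EI
Flexibility coefficients: a unit moment at one end gives L/(3EI) there and L/(6EI) at the far end, so f₁₁ = f₂₂ = 2.333/EI and f₁₂ = f₂₁ = 1.167/EI.
Compatibility — zero rotation at each built-in end:
  2.333 M_A + 1.167 M_B = 300.7
  1.167 M_A + 2.333 M_B = 299.1
Solving the pair gives M_A = 86.35 kN·m and M_B = 85.01 kN·m (hogging).

M_A = 86.35 kN·m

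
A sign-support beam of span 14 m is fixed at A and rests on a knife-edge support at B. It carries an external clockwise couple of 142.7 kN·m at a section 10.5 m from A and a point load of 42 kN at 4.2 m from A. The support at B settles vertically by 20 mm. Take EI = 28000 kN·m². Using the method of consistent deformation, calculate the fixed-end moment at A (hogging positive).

M_A = 55.56 kN·m

Release the roller at B. Primary structure: cantilever fixed at A.
Downward deflection at the released point B due to the loads:
  clockwise couple 142.7 at a = 10.5: M₀a(2L − a)/(2EI) = 13111/EI
  point load 42 at a = 4.2: Pa²(3L − a)/(6EI) = 4668/EI
  δ_0 = 17778/EI
Tip deflection under a unit load at B: L³/(3EI) = 914.7/EI.
With EI = 28000 kN·m²: δ_0 = 0.63493 m and δ_{BB} = 0.032667 m/kN.
Compatibility — the beam at B must follow the support down by 0.02 m: δ_0 − R_B·δ_{BB} = 0.02, so R_B = (0.63493 − 0.02)/0.032667 = 18.82 kN.
Moment equilibrium about A: M_A = Σ(load moments about A) − R_B·L = 319.1 − 18.82×14 = 55.56 kN·m.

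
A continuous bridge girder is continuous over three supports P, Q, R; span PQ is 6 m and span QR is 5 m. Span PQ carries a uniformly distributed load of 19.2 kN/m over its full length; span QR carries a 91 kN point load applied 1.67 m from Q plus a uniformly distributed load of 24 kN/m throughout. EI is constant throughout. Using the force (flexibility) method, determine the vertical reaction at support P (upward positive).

R_P = 37.68 kN

Take M_Q as the redundant. Released structure: two simple spans PQ and QR with a hinge at Q.
Rotations at Q on the released spans (each span's end-slope, ×1/EI):
  span PQ: UDL 19.2: wL³/(24EI) = 172.8/EI
  span QR: point load 91 at a = 1.67: Pab(L + b)/(6LEI) = 140.5/EI
  span QR: UDL 24: wL³/(24EI) = 125/EI
  relative rotation θ_0 = (172.8 + 265.5)/EI = 438.3/EI
A unit hogging moment at Q produces rotation L₁/(3EI) + L₂/(3EI) = 3.667/EI.
Compatibility: M_Q·(L₁+L₂)/(3EI) = θ_0, giving M_Q = 119.5 kN·m (hogging).
Span PQ, ΣM about P with M_Q applied at Q: R_Q^{PQ}·6 = 345.6 + 119.5, so R_Q^{PQ} = 77.52 kN and R_P = 115.2 − 77.52 = 37.68 kN.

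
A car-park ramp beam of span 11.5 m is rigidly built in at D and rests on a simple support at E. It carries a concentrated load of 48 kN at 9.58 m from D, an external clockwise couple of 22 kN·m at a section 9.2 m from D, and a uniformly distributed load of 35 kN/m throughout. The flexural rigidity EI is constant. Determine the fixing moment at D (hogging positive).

M_D = 613.7 kN·m

Remove the prop at E; the released (primary) structure is a cantilever built in at D.
Primary-structure tip deflection at E by superposition:
  point load 48 at a = 9.58: Pa²(3L − a)/(6EI) = 18297/EI
  clockwise couple 22 at a = 9.2: M₀a(2L − a)/(2EI) = 1397/EI
  UDL 35: wL⁴/(8EI) = 76519/EI
  δ_0 = 96212/EI
Flexibility coefficient — unit upward force at E: δ_{EE} = L³/(3EI) = 507/EI.
Compatibility at E: δ_0 − R_E·δ_{EE} = 0, so R_E = 96212/507 = 189.8 kN.
Moment equilibrium about D: M_D = Σ(load moments about D) − R_E·L = 2796 − 189.8×11.5 = 613.7 kN·m.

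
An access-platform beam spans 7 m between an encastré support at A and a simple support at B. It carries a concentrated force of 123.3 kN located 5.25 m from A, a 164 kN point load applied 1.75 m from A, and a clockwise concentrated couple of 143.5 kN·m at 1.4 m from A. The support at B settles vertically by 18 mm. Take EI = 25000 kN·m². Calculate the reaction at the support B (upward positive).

R_B = 99.25 kN

Choose R_B as the redundant. The primary structure is the cantilever fixed at A.
Downward deflection at the released point B due to the loads:
  point load 123.3 at a = 5.25: Pa²(3L − a)/(6EI) = 8921/EI
  point load 164 at a = 1.75: Pa²(3L − a)/(6EI) = 1611/EI
  clockwise couple 143.5 at a = 1.4: M₀a(2L − a)/(2EI) = 1266/EI
  δ_0 = 11798/EI
Flexibility coefficient — unit upward force at B: δ_{BB} = L³/(3EI) = 114.3/EI.
With EI = 25000 kN·m²: δ_0 = 0.47192 m and δ_{BB} = 0.004573 m/kN.
Compatibility — the beam at B must follow the support down by 0.018 m: δ_0 − R_B·δ_{BB} = 0.018, so R_B = (0.47192 − 0.018)/0.004573 = 99.25 kN.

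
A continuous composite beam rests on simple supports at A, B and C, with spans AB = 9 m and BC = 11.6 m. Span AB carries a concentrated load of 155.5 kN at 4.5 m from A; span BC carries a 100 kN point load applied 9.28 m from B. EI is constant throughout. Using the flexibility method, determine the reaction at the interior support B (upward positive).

Insert a hinge at B; M_B is the redundant, and each span becomes simply supported.
Discontinuity in slope at B on the released structure — sum the simple-span end rotations:
  span AB: point load 155.5 at a = 4.5: Pab(L + a)/(6LEI) = 787.2/EI
  span BC: point load 100 at a = 9.28: Pab(L + b)/(6LEI) = 430.6/EI
  relative rotation θ_0 = (787.2 + 430.6)/EI = 1218/EI
A unit hogging moment at B produces rotation L₁/(3EI) + L₂/(3EI) = 6.867/EI.
Compatibility: M_B·(L₁+L₂)/(3EI) = θ_0, giving M_B = 177.4 kN·m (hogging).
Span AB, ΣM about A with M_B applied at B: R_B^{AB}·9 = 699.8 + 177.4, so R_B^{AB} = 97.46 kN and R_A = 155.5 − 97.46 = 58.04 kN.
Span BC, ΣM about C: R_B^{BC}·11.6 = 232 + 177.4, so R_B^{BC} = 35.29 kN and R_C = 100 − 35.29 = 64.71 kN.
R_B = 97.46 + 35.29 = 132.7 kN.

R_B = 132.7 kN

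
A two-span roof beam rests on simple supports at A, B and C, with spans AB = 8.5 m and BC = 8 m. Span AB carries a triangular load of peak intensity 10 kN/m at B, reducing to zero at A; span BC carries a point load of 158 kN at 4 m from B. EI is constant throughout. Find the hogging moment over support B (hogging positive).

Release continuity at B by inserting a hinge; the redundant is the internal moment M_B. The primary structure is two simply-supported spans AB and BC.
Discontinuity in slope at B on the released structure — sum the simple-span end rotations:
  span AB: triangular load, peak 10: w₀L³/(45EI) = 136.5/EI
  span BC: point load 158 at a = 4: Pab(L + b)/(6LEI) = 632/EI
  relative rotation θ_0 = (136.5 + 632)/EI = 768.5/EI
A unit hogging moment at B produces rotation L₁/(3EI) + L₂/(3EI) = 5.5/EI.
Compatibility: M_B·(L₁+L₂)/(3EI) = θ_0, giving M_B = 139.7 kN·m (hogging).

M_B = 139.7 kN·m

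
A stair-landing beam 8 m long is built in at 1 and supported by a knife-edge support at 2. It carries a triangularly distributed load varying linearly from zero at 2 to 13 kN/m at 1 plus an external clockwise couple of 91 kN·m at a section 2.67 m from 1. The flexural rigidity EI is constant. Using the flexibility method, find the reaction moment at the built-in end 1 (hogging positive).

Choose R_2 as the redundant. The primary structure is the cantilever fixed at 1.
Downward deflection at the released point 2 due to the loads:
  triangular load, peak 13 at the fixed end: w₀L⁴/(30EI) = 1775/EI
  clockwise couple 91 at a = 2.67: M₀a(2L − a)/(2EI) = 1619/EI
  δ_0 = 3394/EI
Flexibility coefficient — unit upward force at 2: δ_{22} = L³/(3EI) = 170.7/EI.
The prop prevents deflection at 2: R_2 = δ_0/δ_{22} = 3394/170.7 = 19.89 kN.
Moment equilibrium about 1: M_1 = Σ(load moments about 1) − R_2·L = 229.7 − 19.89×8 = 70.56 kN·m.

M_1 = 70.56 kN·m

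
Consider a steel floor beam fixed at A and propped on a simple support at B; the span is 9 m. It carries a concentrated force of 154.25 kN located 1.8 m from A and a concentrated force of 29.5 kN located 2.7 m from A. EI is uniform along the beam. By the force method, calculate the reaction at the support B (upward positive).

Release the roller at B. Primary structure: cantilever fixed at A.
Free-end deflection of the primary structure under the applied loading (downward +):
  point load 154.25 at a = 1.8: Pa²(3L − a)/(6EI) = 2099/EI
  point load 29.5 at a = 2.7: Pa²(3L − a)/(6EI) = 871/EI
  δ_0 = 2970/EI
Tip deflection under a unit load at B: L³/(3EI) = 243/EI.
The prop prevents deflection at B: R_B = δ_0/δ_{BB} = 2970/243 = 12.22 kN.

R_B = 12.22 kN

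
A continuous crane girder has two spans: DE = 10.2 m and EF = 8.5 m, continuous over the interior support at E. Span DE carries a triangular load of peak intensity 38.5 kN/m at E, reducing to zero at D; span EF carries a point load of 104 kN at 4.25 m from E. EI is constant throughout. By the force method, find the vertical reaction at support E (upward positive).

Release continuity at E by inserting a hinge; the redundant is the internal moment M_E. The primary structure is two simply-supported spans DE and EF.
Discontinuity in slope at E on the released structure — sum the simple-span end rotations:
  span DE: triangular load, peak 38.5: w₀L³/(45EI) = 907.9/EI
  span EF: point load 104 at a = 4.25: Pab(L + b)/(6LEI) = 469.6/EI
  relative rotation θ_0 = (907.9 + 469.6)/EI = 1378/EI
A unit hogging moment at E produces rotation L₁/(3EI) + L₂/(3EI) = 6.233/EI.
Slope continuity at E: θ_0 = M_E·6.233/EI, so M_E = 1378/6.233 = 221 kN·m (hogging).
Span DE, ΣM about D with M_E applied at E: R_E^{DE}·10.2 = 1335 + 221, so R_E^{DE} = 152.6 kN and R_D = 196.3 − 152.6 = 43.78 kN.
Span EF, ΣM about F: R_E^{EF}·8.5 = 442 + 221, so R_E^{EF} = 78 kN and R_F = 104 − 78 = 26 kN.
R_E = 152.6 + 78 = 230.6 kN.

R_E = 230.6 kN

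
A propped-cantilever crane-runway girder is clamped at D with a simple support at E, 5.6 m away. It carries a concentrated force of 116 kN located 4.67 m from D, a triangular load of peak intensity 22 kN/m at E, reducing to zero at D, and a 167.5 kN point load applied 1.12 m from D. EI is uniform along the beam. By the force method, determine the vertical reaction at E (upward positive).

R_E = 130.6 kN

Take the reaction at E as the redundant and release it; the primary structure is a cantilever fixed at D.
Downward deflection at the released point E due to the loads:
  point load 116 at a = 4.67: Pa²(3L − a)/(6EI) = 5114/EI
  triangular load, peak 22 at the free end: 11w₀L⁴/(120EI) = 1983/EI
  point load 167.5 at a = 1.12: Pa²(3L − a)/(6EI) = 549.1/EI
  δ_0 = 7647/EI
Tip deflection under a unit load at E: L³/(3EI) = 58.54/EI.
The prop prevents deflection at E: R_E = δ_0/δ_{EE} = 7647/58.54 = 130.6 kN.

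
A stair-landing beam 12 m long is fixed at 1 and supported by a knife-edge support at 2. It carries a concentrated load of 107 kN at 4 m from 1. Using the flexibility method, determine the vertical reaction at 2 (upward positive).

Choose R_2 as the redundant. The primary structure is the cantilever fixed at 1.
Free-end deflection of the primary structure under the applied loading (downward +):
  point load 107 at a = 4: Pa²(3L − a)/(6EI) = 9131/EI
Tip deflection under a unit load at 2: L³/(3EI) = 576/EI.
Compatibility at 2: δ_0 − R_2·δ_{22} = 0, so R_2 = 9131/576 = 15.85 kN.

R_2 = 15.85 kN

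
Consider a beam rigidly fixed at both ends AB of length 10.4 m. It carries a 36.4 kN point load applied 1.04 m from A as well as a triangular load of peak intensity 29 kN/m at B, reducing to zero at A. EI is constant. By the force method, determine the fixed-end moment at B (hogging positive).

M_B = 160.2 kN·m

Release both end moments; the primary structure is a simply-supported span AB with redundants M_A and M_B.
End rotations of the released simple span under the applied load (×1/EI):
  at A: point load 36.4 at a = 1.04: Pab(L + b)/(6LEI) = 112.2/EI
  at B: point load 36.4 at a = 1.04: Pab(L + a)/(6LEI) = 64.96/EI
  at A: triangular load, peak 29: 7w₀L³/(360EI) = 634.3/EI
  at B: triangular load, peak 29: w₀L³/(45EI) = 724.9/EI
  θ_A0 = 746.5/EI,  θ_B0 = 789.9/EI
Flexibility coefficients: a unit moment at one end gives L/(3EI) there and L/(6EI) at the far end, so f₁₁ = f₂₂ = 3.467/EI and f₁₂ = f₂₁ = 1.733/EI.
Compatibility — zero rotation at each built-in end:
  3.467 M_A + 1.733 M_B = 746.5
  1.733 M_A + 3.467 M_B = 789.9
Solving the pair gives M_A = 135.2 kN·m and M_B = 160.2 kN·m (hogging).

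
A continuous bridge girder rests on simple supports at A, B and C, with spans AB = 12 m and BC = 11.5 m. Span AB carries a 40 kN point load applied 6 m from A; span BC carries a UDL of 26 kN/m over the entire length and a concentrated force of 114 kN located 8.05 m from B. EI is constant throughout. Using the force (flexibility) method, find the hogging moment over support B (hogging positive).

M_B = 343.9 kN·m

Take M_B as the redundant. Released structure: two simple spans AB and BC with a hinge at B.
Rotations at B on the released spans (each span's end-slope, ×1/EI):
  span AB: point load 40 at a = 6: Pab(L + a)/(6LEI) = 360/EI
  span BC: UDL 26: wL³/(24EI) = 1648/EI
  span BC: point load 114 at a = 8.05: Pab(L + b)/(6LEI) = 686/EI
  relative rotation θ_0 = (360 + 2334)/EI = 2694/EI
A unit hogging moment at B produces rotation L₁/(3EI) + L₂/(3EI) = 7.833/EI.
Compatibility: M_B·(L₁+L₂)/(3EI) = θ_0, giving M_B = 343.9 kN·m (hogging).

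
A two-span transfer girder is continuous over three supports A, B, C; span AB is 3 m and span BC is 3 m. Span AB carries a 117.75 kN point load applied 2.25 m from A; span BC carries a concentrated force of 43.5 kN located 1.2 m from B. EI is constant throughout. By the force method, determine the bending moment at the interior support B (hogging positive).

M_B = 41.51 kN·m

Insert a hinge at B; M_B is the redundant, and each span becomes simply supported.
Rotations at B on the released spans (each span's end-slope, ×1/EI):
  span AB: point load 117.75 at a = 2.25: Pab(L + a)/(6LEI) = 57.96/EI
  span BC: point load 43.5 at a = 1.2: Pab(L + b)/(6LEI) = 25.06/EI
  relative rotation θ_0 = (57.96 + 25.06)/EI = 83.01/EI
A unit hogging moment at B produces rotation L₁/(3EI) + L₂/(3EI) = 2/EI.
Slope continuity at B: θ_0 = M_B·2/EI, so M_B = 83.01/2 = 41.51 kN·m (hogging).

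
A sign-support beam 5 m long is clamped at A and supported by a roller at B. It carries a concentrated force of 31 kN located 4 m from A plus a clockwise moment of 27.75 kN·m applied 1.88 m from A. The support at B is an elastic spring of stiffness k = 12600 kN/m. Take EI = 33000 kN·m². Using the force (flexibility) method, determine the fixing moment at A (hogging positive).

M_A = 25.17 kN·m

Remove the prop at B; the released (primary) structure is a cantilever built in at A.
Deflection at B on the released cantilever, summing each load's contribution:
  point load 31 at a = 4: Pa²(3L − a)/(6EI) = 909.3/EI
  clockwise couple 27.75 at a = 1.88: M₀a(2L − a)/(2EI) = 211.8/EI
  δ_0 = 1121/EI
Flexibility coefficient — unit upward force at B: δ_{BB} = L³/(3EI) = 41.67/EI.
With EI = 33000 kN·m²: δ_0 = 0.033974 m and δ_{BB} = 0.001263 m/kN.
Compatibility — the spring shortens by R_B/k under the reaction it provides: δ_0 − R_B·δ_{BB} = R_B/k. With 1/k = 0.000079 m/kN, R_B = δ_0 / (δ_{BB} + 1/k) = 0.033974 / (0.001263 + 0.000079) = 25.32 kN.
Moment equilibrium about A: M_A = Σ(load moments about A) − R_B·L = 151.8 − 25.32×5 = 25.17 kN·m.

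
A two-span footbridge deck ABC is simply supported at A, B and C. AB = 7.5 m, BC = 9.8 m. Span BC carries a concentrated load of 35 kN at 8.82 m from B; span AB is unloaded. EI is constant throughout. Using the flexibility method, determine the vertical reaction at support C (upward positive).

Release continuity at B by inserting a hinge; the redundant is the internal moment M_B. The primary structure is two simply-supported spans AB and BC.
Rotations at B on the released spans (each span's end-slope, ×1/EI):
  span BC: point load 35 at a = 8.82: Pab(L + b)/(6LEI) = 55.46/EI
  relative rotation θ_0 = (0 + 55.46)/EI = 55.46/EI
A unit hogging moment at B produces rotation L₁/(3EI) + L₂/(3EI) = 5.767/EI.
Slope continuity at B: θ_0 = M_B·5.767/EI, so M_B = 55.46/5.767 = 9.618 kN·m (hogging).
Span BC, ΣM about C: R_B^{BC}·9.8 = 34.3 + 9.618, so R_B^{BC} = 4.481 kN and R_C = 35 − 4.481 = 30.52 kN.

R_C = 30.52 kN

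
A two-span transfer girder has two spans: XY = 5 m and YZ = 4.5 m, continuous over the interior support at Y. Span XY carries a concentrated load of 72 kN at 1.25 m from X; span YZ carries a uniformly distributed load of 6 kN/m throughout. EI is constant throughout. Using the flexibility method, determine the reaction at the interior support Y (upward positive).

Release continuity at Y by inserting a hinge; the redundant is the internal moment M_Y. The primary structure is two simply-supported spans XY and YZ.
Discontinuity in slope at Y on the released structure — sum the simple-span end rotations:
  span XY: point load 72 at a = 1.25: Pab(L + a)/(6LEI) = 70.31/EI
  span YZ: UDL 6: wL³/(24EI) = 22.78/EI
  relative rotation θ_0 = (70.31 + 22.78)/EI = 93.09/EI
A unit hogging moment at Y produces rotation L₁/(3EI) + L₂/(3EI) = 3.167/EI.
Compatibility: M_Y·(L₁+L₂)/(3EI) = θ_0, giving M_Y = 29.4 kN·m (hogging).
Span XY, ΣM about X with M_Y applied at Y: R_Y^{XY}·5 = 90 + 29.4, so R_Y^{XY} = 23.88 kN and R_X = 72 − 23.88 = 48.12 kN.
Span YZ, ΣM about Z: R_Y^{YZ}·4.5 = 60.75 + 29.4, so R_Y^{YZ} = 20.03 kN and R_Z = 27 − 20.03 = 6.967 kN.
R_Y = 23.88 + 20.03 = 43.91 kN.

R_Y = 43.91 kN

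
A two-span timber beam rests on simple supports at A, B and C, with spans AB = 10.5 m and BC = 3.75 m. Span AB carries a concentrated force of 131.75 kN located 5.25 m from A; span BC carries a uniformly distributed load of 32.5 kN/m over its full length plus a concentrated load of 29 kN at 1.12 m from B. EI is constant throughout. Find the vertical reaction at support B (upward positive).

R_B = 223.6 kN

Insert a hinge at B; M_B is the redundant, and each span becomes simply supported.
Rotations at B on the released spans (each span's end-slope, ×1/EI):
  span AB: point load 131.75 at a = 5.25: Pab(L + a)/(6LEI) = 907.8/EI
  span BC: UDL 32.5: wL³/(24EI) = 71.41/EI
  span BC: point load 29 at a = 1.12: Pab(L + b)/(6LEI) = 24.22/EI
  relative rotation θ_0 = (907.8 + 95.63)/EI = 1003/EI
A unit hogging moment at B produces rotation L₁/(3EI) + L₂/(3EI) = 4.75/EI.
Slope continuity at B: θ_0 = M_B·4.75/EI, so M_B = 1003/4.75 = 211.3 kN·m (hogging).
Span AB, ΣM about A with M_B applied at B: R_B^{AB}·10.5 = 691.7 + 211.3, so R_B^{AB} = 85.99 kN and R_A = 131.8 − 85.99 = 45.76 kN.
Span BC, ΣM about C: R_B^{BC}·3.75 = 304.8 + 211.3, so R_B^{BC} = 137.6 kN and R_C = 150.9 − 137.6 = 13.26 kN.
R_B = 85.99 + 137.6 = 223.6 kN.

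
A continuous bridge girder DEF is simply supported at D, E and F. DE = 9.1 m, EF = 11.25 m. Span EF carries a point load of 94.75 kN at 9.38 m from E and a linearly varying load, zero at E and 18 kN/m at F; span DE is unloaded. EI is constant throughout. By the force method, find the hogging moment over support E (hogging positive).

Take M_E as the redundant. Released structure: two simple spans DE and EF with a hinge at E.
Rotations at E on the released spans (each span's end-slope, ×1/EI):
  span EF: point load 94.75 at a = 9.38: Pab(L + b)/(6LEI) = 323/EI
  span EF: triangular load, peak 18: 7w₀L³/(360EI) = 498.3/EI
  relative rotation θ_0 = (0 + 821.4)/EI = 821.4/EI
A unit hogging moment at E produces rotation L₁/(3EI) + L₂/(3EI) = 6.783/EI.
Compatibility: M_E·(L₁+L₂)/(3EI) = θ_0, giving M_E = 121.1 kN·m (hogging).

M_E = 121.1 kN·m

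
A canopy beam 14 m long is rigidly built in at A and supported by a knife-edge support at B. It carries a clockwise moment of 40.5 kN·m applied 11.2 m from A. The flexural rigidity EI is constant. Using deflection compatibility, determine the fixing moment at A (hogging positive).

M_A = -17.82 kN·m

Take the reaction at B as the redundant and release it; the primary structure is a cantilever fixed at A.
Free-end deflection of the primary structure under the applied loading (downward +):
  clockwise couple 40.5 at a = 11.2: M₀a(2L − a)/(2EI) = 3810/EI
Tip deflection under a unit load at B: L³/(3EI) = 914.7/EI.
Compatibility at B: δ_0 − R_B·δ_{BB} = 0, so R_B = 3810/914.7 = 4.166 kN.
Moment equilibrium about A: M_A = Σ(load moments about A) − R_B·L = 40.5 − 4.166×14 = -17.82 kN·m.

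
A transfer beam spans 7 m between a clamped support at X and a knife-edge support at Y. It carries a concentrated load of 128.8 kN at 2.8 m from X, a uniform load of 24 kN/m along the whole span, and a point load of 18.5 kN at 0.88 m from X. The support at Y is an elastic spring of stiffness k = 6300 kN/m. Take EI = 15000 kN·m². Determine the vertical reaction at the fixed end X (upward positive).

Release the roller at Y. Primary structure: cantilever fixed at X.
Primary-structure tip deflection at Y by superposition:
  point load 128.8 at a = 2.8: Pa²(3L − a)/(6EI) = 3063/EI
  UDL 24: wL⁴/(8EI) = 7203/EI
  point load 18.5 at a = 0.88: Pa²(3L − a)/(6EI) = 48.04/EI
  δ_0 = 10314/EI
Flexibility coefficient — unit upward force at Y: δ_{YY} = L³/(3EI) = 114.3/EI.
With EI = 15000 kN·m²: δ_0 = 0.68761 m and δ_{YY} = 0.007622 m/kN.
Compatibility — the spring shortens by R_Y/k under the reaction it provides: δ_0 − R_Y·δ_{YY} = R_Y/k. With 1/k = 0.000159 m/kN, R_Y = δ_0 / (δ_{YY} + 1/k) = 0.68761 / (0.007622 + 0.000159) = 88.37 kN.
Vertical equilibrium: R_X = ΣP − R_Y = 315.3 − 88.37 = 226.9 kN.

R_X = 226.9 kN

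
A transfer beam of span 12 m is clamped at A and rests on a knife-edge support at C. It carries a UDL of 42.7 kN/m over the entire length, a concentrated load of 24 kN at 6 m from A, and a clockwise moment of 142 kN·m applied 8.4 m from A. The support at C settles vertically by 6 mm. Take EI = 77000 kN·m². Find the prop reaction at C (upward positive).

R_C = 215 kN

Take the reaction at C as the redundant and release it; the primary structure is a cantilever fixed at A.
Free-end deflection of the primary structure under the applied loading (downward +):
  UDL 42.7: wL⁴/(8EI) = 110678/EI
  point load 24 at a = 6: Pa²(3L − a)/(6EI) = 4320/EI
  clockwise couple 142 at a = 8.4: M₀a(2L − a)/(2EI) = 9304/EI
  δ_0 = 124302/EI
Flexibility coefficient — unit upward force at C: δ_{CC} = L³/(3EI) = 576/EI.
With EI = 77000 kN·m²: δ_0 = 1.6143 m and δ_{CC} = 0.007481 m/kN.
Compatibility — the beam at C must follow the support down by 0.006 m: δ_0 − R_C·δ_{CC} = 0.006, so R_C = (1.6143 − 0.006)/0.007481 = 215 kN.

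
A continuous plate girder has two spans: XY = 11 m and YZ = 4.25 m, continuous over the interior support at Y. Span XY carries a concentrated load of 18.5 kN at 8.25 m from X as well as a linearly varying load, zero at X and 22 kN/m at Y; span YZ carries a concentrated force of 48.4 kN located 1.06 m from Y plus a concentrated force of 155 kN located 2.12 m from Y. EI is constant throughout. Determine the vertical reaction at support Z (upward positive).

Take M_Y as the redundant. Released structure: two simple spans XY and YZ with a hinge at Y.
Discontinuity in slope at Y on the released structure — sum the simple-span end rotations:
  span XY: point load 18.5 at a = 8.25: Pab(L + a)/(6LEI) = 122.4/EI
  span XY: triangular load, peak 22: w₀L³/(45EI) = 650.7/EI
  span YZ: point load 48.4 at a = 1.06: Pab(L + b)/(6LEI) = 47.75/EI
  span YZ: point load 155 at a = 2.12: Pab(L + b)/(6LEI) = 175.1/EI
  relative rotation θ_0 = (773.1 + 222.9)/EI = 996/EI
A unit hogging moment at Y produces rotation L₁/(3EI) + L₂/(3EI) = 5.083/EI.
Slope continuity at Y: θ_0 = M_Y·5.083/EI, so M_Y = 996/5.083 = 195.9 kN·m (hogging).
Span YZ, ΣM about Z: R_Y^{YZ}·4.25 = 484.5 + 195.9, so R_Y^{YZ} = 160.1 kN and R_Z = 203.4 − 160.1 = 43.29 kN.

R_Z = 43.29 kN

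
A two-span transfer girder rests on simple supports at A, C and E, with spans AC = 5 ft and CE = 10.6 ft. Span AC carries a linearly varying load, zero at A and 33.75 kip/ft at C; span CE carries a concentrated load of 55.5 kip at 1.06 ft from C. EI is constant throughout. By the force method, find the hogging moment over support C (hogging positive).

Take M_C as the redundant. Released structure: two simple spans AC and CE with a hinge at C.
End slopes at the hinge C, treating each span as simply supported:
  span AC: triangular load, peak 33.75: w₀L³/(45EI) = 93.75/EI
  span CE: point load 55.5 at a = 1.06: Pab(L + b)/(6LEI) = 177.7/EI
  relative rotation θ_0 = (93.75 + 177.7)/EI = 271.5/EI
A unit hogging moment at C produces rotation L₁/(3EI) + L₂/(3EI) = 5.2/EI.
Compatibility: M_C·(L₁+L₂)/(3EI) = θ_0, giving M_C = 52.21 kip·ft (hogging).

M_C = 52.21 kip·ft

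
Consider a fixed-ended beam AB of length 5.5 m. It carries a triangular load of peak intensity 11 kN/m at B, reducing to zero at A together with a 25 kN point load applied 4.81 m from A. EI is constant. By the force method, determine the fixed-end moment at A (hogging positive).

M_A = 12.98 kN·m

Release both end moments; the primary structure is a simply-supported span AB with redundants M_A and M_B.
Simple-span end rotations at A and B under the given loads:
  at A: triangular load, peak 11: 7w₀L³/(360EI) = 35.59/EI
  at B: triangular load, peak 11: w₀L³/(45EI) = 40.67/EI
  at A: point load 25 at a = 4.81: Pab(L + b)/(6LEI) = 15.56/EI
  at B: point load 25 at a = 4.81: Pab(L + a)/(6LEI) = 25.92/EI
  θ_A0 = 51.15/EI,  θ_B0 = 66.59/EI
Flexibility coefficients: a unit moment at one end gives L/(3EI) there and L/(6EI) at the far end, so f₁₁ = f₂₂ = 1.833/EI and f₁₂ = f₂₁ = 0.9167/EI.
Compatibility — zero rotation at each built-in end:
  1.833 M_A + 0.9167 M_B = 51.15
  0.9167 M_A + 1.833 M_B = 66.59
Solving the pair gives M_A = 12.98 kN·m and M_B = 29.83 kN·m (hogging).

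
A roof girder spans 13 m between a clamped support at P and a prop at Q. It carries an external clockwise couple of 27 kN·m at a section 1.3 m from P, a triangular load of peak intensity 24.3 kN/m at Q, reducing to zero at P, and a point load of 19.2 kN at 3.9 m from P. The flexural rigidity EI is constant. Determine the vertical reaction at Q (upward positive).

Release the roller at Q. Primary structure: cantilever fixed at P.
Primary-structure tip deflection at Q by superposition:
  clockwise couple 27 at a = 1.3: M₀a(2L − a)/(2EI) = 433.5/EI
  triangular load, peak 24.3 at the free end: 11w₀L⁴/(120EI) = 63620/EI
  point load 19.2 at a = 3.9: Pa²(3L − a)/(6EI) = 1708/EI
  δ_0 = 65761/EI
Flexibility coefficient — unit upward force at Q: δ_{QQ} = L³/(3EI) = 732.3/EI.
Compatibility at Q: δ_0 − R_Q·δ_{QQ} = 0, so R_Q = 65761/732.3 = 89.8 kN.

R_Q = 89.8 kN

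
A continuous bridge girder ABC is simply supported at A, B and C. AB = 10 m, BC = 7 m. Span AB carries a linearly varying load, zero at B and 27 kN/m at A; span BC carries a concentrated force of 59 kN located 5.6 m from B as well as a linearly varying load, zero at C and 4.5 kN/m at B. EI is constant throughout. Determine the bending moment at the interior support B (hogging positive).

Take M_B as the redundant. Released structure: two simple spans AB and BC with a hinge at B.
Rotations at B on the released spans (each span's end-slope, ×1/EI):
  span AB: triangular load, peak 27: 7w₀L³/(360EI) = 525/EI
  span BC: point load 59 at a = 5.6: Pab(L + b)/(6LEI) = 92.51/EI
  span BC: triangular load, peak 4.5: w₀L³/(45EI) = 34.3/EI
  relative rotation θ_0 = (525 + 126.8)/EI = 651.8/EI
A unit hogging moment at B produces rotation L₁/(3EI) + L₂/(3EI) = 5.667/EI.
Compatibility: M_B·(L₁+L₂)/(3EI) = θ_0, giving M_B = 115 kN·m (hogging).

M_B = 115 kN·m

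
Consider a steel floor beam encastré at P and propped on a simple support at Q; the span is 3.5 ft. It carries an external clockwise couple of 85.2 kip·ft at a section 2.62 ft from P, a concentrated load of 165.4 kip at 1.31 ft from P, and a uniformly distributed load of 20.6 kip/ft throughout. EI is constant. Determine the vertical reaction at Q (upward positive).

R_Q = 91.66 kip

Remove the prop at Q; the released (primary) structure is a cantilever built in at P.
Free-end deflection of the primary structure under the applied loading (downward +):
  clockwise couple 85.2 at a = 2.62: M₀a(2L − a)/(2EI) = 488.9/EI
  point load 165.4 at a = 1.31: Pa²(3L − a)/(6EI) = 434.8/EI
  UDL 20.6: wL⁴/(8EI) = 386.4/EI
  δ_0 = 1310/EI
Tip deflection under a unit load at Q: L³/(3EI) = 14.29/EI.
Compatibility at Q: δ_0 − R_Q·δ_{QQ} = 0, so R_Q = 1310/14.29 = 91.66 kip.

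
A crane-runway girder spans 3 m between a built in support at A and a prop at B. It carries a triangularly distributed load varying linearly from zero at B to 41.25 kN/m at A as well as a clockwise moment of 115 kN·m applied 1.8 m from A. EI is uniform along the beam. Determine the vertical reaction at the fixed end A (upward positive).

Remove the prop at B; the released (primary) structure is a cantilever built in at A.
Downward deflection at the released point B due to the loads:
  triangular load, peak 41.25 at the fixed end: w₀L⁴/(30EI) = 111.4/EI
  clockwise couple 115 at a = 1.8: M₀a(2L − a)/(2EI) = 434.7/EI
  δ_0 = 546.1/EI
Flexibility coefficient — unit upward force at B: δ_{BB} = L³/(3EI) = 9/EI.
The prop prevents deflection at B: R_B = δ_0/δ_{BB} = 546.1/9 = 60.67 kN.
Vertical equilibrium: R_A = ΣP − R_B = 61.88 − 60.67 = 1.2 kN.

R_A = 1.2 kN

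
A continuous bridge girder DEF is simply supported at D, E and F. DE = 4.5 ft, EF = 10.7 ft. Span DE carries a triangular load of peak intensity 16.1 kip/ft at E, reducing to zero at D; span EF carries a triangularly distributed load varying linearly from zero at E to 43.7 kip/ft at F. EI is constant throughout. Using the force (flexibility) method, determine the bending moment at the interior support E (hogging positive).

M_E = 211.9 kip·ft

Release continuity at E by inserting a hinge; the redundant is the internal moment M_E. The primary structure is two simply-supported spans DE and EF.
Discontinuity in slope at E on the released structure — sum the simple-span end rotations:
  span DE: triangular load, peak 16.1: w₀L³/(45EI) = 32.6/EI
  span EF: triangular load, peak 43.7: 7w₀L³/(360EI) = 1041/EI
  relative rotation θ_0 = (32.6 + 1041)/EI = 1074/EI
A unit hogging moment at E produces rotation L₁/(3EI) + L₂/(3EI) = 5.067/EI.
Compatibility: M_E·(L₁+L₂)/(3EI) = θ_0, giving M_E = 211.9 kip·ft (hogging).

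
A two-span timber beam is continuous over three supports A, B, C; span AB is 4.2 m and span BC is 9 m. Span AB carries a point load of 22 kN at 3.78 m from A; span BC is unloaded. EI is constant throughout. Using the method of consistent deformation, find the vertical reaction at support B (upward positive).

Take M_B as the redundant. Released structure: two simple spans AB and BC with a hinge at B.
End slopes at the hinge B, treating each span as simply supported:
  span AB: point load 22 at a = 3.78: Pab(L + a)/(6LEI) = 11.06/EI
  relative rotation θ_0 = (11.06 + 0)/EI = 11.06/EI
A unit hogging moment at B produces rotation L₁/(3EI) + L₂/(3EI) = 4.4/EI.
Compatibility: M_B·(L₁+L₂)/(3EI) = θ_0, giving M_B = 2.514 kN·m (hogging).
Span AB, ΣM about A with M_B applied at B: R_B^{AB}·4.2 = 83.16 + 2.514, so R_B^{AB} = 20.4 kN and R_A = 22 − 20.4 = 1.601 kN.
Span BC, ΣM about C: R_B^{BC}·9 = 0 + 2.514, so R_B^{BC} = 0.2793 kN and R_C = 0 − 0.2793 = -0.2793 kN.
R_B = 20.4 + 0.2793 = 20.68 kN.

R_B = 20.68 kN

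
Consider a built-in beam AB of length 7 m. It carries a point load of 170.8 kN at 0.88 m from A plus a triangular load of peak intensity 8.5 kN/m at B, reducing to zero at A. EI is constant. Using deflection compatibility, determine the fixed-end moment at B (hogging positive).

M_B = 37.34 kN·m

Release both end moments; the primary structure is a simply-supported span AB with redundants M_A and M_B.
On the primary (simply-supported) span, the end slopes from the loading are:
  at A: point load 170.8 at a = 0.88: Pab(L + b)/(6LEI) = 287.3/EI
  at B: point load 170.8 at a = 0.88: Pab(L + a)/(6LEI) = 172.6/EI
  at A: triangular load, peak 8.5: 7w₀L³/(360EI) = 56.69/EI
  at B: triangular load, peak 8.5: w₀L³/(45EI) = 64.79/EI
  θ_A0 = 344/EI,  θ_B0 = 237.4/EI
Flexibility coefficients: a unit moment at one end gives L/(3EI) there and L/(6EI) at the far end, so f₁₁ = f₂₂ = 2.333/EI and f₁₂ = f₂₁ = 1.167/EI.
Compatibility — zero rotation at each built-in end:
  2.333 M_A + 1.167 M_B = 344
  1.167 M_A + 2.333 M_B = 237.4
Solving the pair gives M_A = 128.8 kN·m and M_B = 37.34 kN·m (hogging).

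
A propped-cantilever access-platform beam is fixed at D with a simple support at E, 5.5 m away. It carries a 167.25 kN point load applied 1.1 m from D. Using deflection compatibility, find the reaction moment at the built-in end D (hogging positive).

M_D = 132.5 kN·m

Take the reaction at E as the redundant and release it; the primary structure is a cantilever fixed at D.
Deflection at E on the released cantilever, summing each load's contribution:
  point load 167.25 at a = 1.1: Pa²(3L − a)/(6EI) = 519.4/EI
Tip deflection under a unit load at E: L³/(3EI) = 55.46/EI.
Compatibility at E: δ_0 − R_E·δ_{EE} = 0, so R_E = 519.4/55.46 = 9.366 kN.
Moment equilibrium about D: M_D = Σ(load moments about D) − R_E·L = 184 − 9.366×5.5 = 132.5 kN·m.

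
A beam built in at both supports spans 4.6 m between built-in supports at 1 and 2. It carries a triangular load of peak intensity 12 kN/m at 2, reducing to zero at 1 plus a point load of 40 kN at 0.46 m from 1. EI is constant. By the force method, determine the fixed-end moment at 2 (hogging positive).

Take the two fixed-end moments M_1, M_2 as redundants; the released structure is the simple span 12.
On the primary (simply-supported) span, the end slopes from the loading are:
  at 1: triangular load, peak 12: 7w₀L³/(360EI) = 22.71/EI
  at 2: triangular load, peak 12: w₀L³/(45EI) = 25.96/EI
  at 1: point load 40 at a = 0.46: Pab(L + b)/(6LEI) = 24.12/EI
  at 2: point load 40 at a = 0.46: Pab(L + a)/(6LEI) = 13.97/EI
  θ_10 = 46.83/EI,  θ_20 = 39.92/EI
Flexibility coefficients: a unit moment at one end gives L/(3EI) there and L/(6EI) at the far end, so f₁₁ = f₂₂ = 1.533/EI and f₁₂ = f₂₁ = 0.7667/EI.
Compatibility — zero rotation at each built-in end:
  1.533 M_1 + 0.7667 M_2 = 46.83
  0.7667 M_1 + 1.533 M_2 = 39.92
Solving the pair gives M_1 = 23.37 kN·m and M_2 = 14.35 kN·m (hogging).

M_2 = 14.35 kN·m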